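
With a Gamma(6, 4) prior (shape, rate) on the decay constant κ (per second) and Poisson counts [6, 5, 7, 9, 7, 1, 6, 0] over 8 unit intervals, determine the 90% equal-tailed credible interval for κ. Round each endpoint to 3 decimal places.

Posterior: Gamma(6+41, 4+8) = Gamma(47, 12) (shape, rate).
Equal-tailed 90% interval: Gamma(47, 12) quantiles at 0.05 and 0.95.
Posterior mean ≈ 3.917, SD ≈ 0.571; a Normal approximation gives roughly [2.977, 4.856].
Exact: lower = 3.027; upper = 4.901.

[3.027, 4.901]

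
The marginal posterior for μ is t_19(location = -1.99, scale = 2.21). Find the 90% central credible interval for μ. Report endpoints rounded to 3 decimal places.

The t_19 distribution is symmetric; the 90% interval is -1.99 ± t·2.21 with t_{0.95,19} = 1.729.
Half-width: 1.729 × 2.21 = 3.821.
-1.99 − 3.821 = -5.811; -1.99 + 3.821 = 1.831.

[-5.811, 1.831]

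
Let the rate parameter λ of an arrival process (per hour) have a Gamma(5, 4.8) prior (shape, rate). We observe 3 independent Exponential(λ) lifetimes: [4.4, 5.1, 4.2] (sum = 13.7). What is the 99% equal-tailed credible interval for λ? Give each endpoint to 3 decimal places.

[0.139, 0.926]

Posterior: Gamma(5+3, 4.8+13.7) = Gamma(8, 18.5) (shape, rate).
Equal-tailed 99% interval: Gamma(8, 18.5) quantiles at 0.005 and 0.995.
Posterior mean ≈ 0.432, SD ≈ 0.153; a Normal approximation gives roughly [0.039, 0.826].
Exact: lower = 0.139; upper = 0.926.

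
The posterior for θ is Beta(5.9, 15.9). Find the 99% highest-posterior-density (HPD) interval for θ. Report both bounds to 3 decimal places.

The posterior is unimodal and skewed, so the HPD interval has equal density at both endpoints and is the shortest 99% interval.
Solving f(0.068) = f(0.523) with F(0.523) − F(0.068) = 0.99 gives [0.068, 0.523].
For comparison, the equal-tailed interval is [0.078, 0.538]; the HPD is narrower and shifted toward the mode.

[0.068, 0.523]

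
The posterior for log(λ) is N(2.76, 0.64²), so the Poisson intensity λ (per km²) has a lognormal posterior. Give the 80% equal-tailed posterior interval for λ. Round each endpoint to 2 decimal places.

On the log scale the 80% interval is 2.76 ± 1.282 × 0.64 = [1.9398, 3.5802].
Exponentiate: [e^1.9398, e^3.5802] = [6.96, 35.88].

[6.96, 35.88]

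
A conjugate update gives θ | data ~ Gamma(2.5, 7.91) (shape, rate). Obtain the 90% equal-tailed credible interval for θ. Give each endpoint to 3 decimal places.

Posterior: Gamma(shape 2.5, rate 7.91).
Equal-tailed 90% interval: Gamma(2.5, 7.91) quantiles at 0.05 and 0.95.
Posterior mean ≈ 0.316, SD ≈ 0.200; a Normal approximation gives roughly [-0.013, 0.645].
Exact: lower = 0.072; upper = 0.700.

[0.072, 0.700]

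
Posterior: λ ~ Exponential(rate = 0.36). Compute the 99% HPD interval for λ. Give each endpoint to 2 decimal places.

[0.00, 12.79]

The exponential density is strictly decreasing on [0, ∞), so the HPD interval is anchored at 0: [0, q] with P(λ ≤ q) = 0.99.
q = −ln(1 − 0.99) / 0.36 = 4.6052 / 0.36 = 12.79.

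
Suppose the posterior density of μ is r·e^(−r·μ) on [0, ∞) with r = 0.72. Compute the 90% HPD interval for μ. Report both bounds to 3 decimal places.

The exponential density is strictly decreasing on [0, ∞), so the HPD interval is anchored at 0: [0, q] with P(μ ≤ q) = 0.90.
q = −ln(1 − 0.90) / 0.72 = 2.3026 / 0.72 = 3.198.

[0.000, 3.198]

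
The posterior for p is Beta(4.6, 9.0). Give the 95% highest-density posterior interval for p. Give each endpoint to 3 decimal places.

The posterior is unimodal and skewed, so the HPD interval has equal density at both endpoints and is the shortest 95% interval.
Solving f(0.109) = f(0.580) with F(0.580) − F(0.109) = 0.95 gives [0.109, 0.580].
For comparison, the equal-tailed interval is [0.123, 0.598]; the HPD is narrower and shifted toward the mode.

[0.109, 0.580]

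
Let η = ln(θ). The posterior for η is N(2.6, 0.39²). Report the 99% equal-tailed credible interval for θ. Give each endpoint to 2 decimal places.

On the log scale the 99% interval is 2.6 ± 2.576 × 0.39 = [1.5954, 3.6046].
Exponentiate: [e^1.5954, e^3.6046] = [4.93, 36.77].

[4.93, 36.77]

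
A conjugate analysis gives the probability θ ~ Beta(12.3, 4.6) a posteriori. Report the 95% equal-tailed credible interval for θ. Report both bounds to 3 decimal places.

Posterior: Beta(12.3, 4.6).
Equal-tailed 95% interval: the 0.025 and 0.975 quantiles of Beta(12.3, 4.6).
Posterior mean ≈ 0.728, SD ≈ 0.105; a Normal approximation gives roughly [0.522, 0.934].
Exact: F⁻¹(0.025) = 0.500; F⁻¹(0.975) = 0.905.

[0.500, 0.905]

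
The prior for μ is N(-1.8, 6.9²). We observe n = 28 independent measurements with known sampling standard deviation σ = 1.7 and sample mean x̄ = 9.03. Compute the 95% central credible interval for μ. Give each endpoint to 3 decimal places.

[8.378, 9.636]

Posterior precision = 1/6.9² + 28/1.7² = 0.0210 + 9.6886 = 9.7096, so posterior SD = 0.3209.
Posterior mean = (-1.8/6.9² + 28·9.03/1.7²) / 9.7096 = 9.0066.
Interval: 9.0066 ± 1.960 × 0.3209 → [8.378, 9.636].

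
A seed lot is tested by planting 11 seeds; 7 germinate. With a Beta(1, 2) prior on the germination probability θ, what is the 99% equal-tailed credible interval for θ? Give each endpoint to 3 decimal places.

Posterior: Beta(1+7, 2+4) = Beta(8, 6).
Equal-tailed 99% interval: the 0.005 and 0.995 quantiles of Beta(8, 6).
Posterior mean ≈ 0.571, SD ≈ 0.128; a Normal approximation gives roughly [0.242, 0.901].
Exact: F⁻¹(0.005) = 0.245; F⁻¹(0.995) = 0.862.

[0.245, 0.862]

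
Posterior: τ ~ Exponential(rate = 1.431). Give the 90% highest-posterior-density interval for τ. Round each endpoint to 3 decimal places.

[0.000, 1.609]

The exponential density is strictly decreasing on [0, ∞), so the HPD interval is anchored at 0: [0, q] with P(τ ≤ q) = 0.90.
q = −ln(1 − 0.90) / 1.431 = 2.3026 / 1.431 = 1.609.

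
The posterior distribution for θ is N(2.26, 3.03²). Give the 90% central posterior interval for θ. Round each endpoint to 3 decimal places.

[-2.724, 7.244]

The posterior is symmetric, so the 90% equal-tailed interval is θ = 2.26 ± z·3.03 with z = 1.645.
Half-width: 1.645 × 3.03 = 4.984.
2.26 − 4.984 = -2.724; 2.26 + 4.984 = 7.244.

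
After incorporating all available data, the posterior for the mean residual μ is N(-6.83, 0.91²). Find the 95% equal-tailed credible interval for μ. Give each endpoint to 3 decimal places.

The posterior is symmetric, so the 95% equal-tailed interval is μ = -6.83 ± z·0.91 with z = 1.960.
Half-width: 1.960 × 0.91 = 1.784.
-6.83 − 1.784 = -8.614; -6.83 + 1.784 = -5.046.

[-8.614, -5.046]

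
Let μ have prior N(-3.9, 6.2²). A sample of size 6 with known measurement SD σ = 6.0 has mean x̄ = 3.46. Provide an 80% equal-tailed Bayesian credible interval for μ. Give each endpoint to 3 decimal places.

[-0.453, 5.386]

Posterior precision = 1/6.2² + 6/6.0² = 0.0260 + 0.1667 = 0.1927, so posterior SD = 2.2781.
Posterior mean = (-3.9/6.2² + 6·3.46/6.0²) / 0.1927 = 2.4663.
Interval: 2.4663 ± 1.282 × 2.2781 → [-0.453, 5.386].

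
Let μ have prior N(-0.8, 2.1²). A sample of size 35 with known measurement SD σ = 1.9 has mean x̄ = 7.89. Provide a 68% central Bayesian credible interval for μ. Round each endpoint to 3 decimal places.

Posterior precision = 1/2.1² + 35/1.9² = 0.2268 + 9.6953 = 9.9220, so posterior SD = 0.3175.
Posterior mean = (-0.8/2.1² + 35·7.89/1.9²) / 9.9220 = 7.6914.
Interval: 7.6914 ± 0.994 × 0.3175 → [7.376, 8.007].

[7.376, 8.007]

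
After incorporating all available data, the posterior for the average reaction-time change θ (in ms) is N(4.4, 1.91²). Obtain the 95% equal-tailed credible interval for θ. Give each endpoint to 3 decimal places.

The posterior is symmetric, so the 95% equal-tailed interval is θ = 4.4 ± z·1.91 with z = 1.960.
Half-width: 1.960 × 1.91 = 3.744.
4.4 − 3.744 = 0.656; 4.4 + 3.744 = 8.144.

[0.656, 8.144]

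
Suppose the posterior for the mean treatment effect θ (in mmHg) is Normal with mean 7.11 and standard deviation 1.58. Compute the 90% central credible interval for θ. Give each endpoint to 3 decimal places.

The posterior is symmetric, so the 90% equal-tailed interval is θ = 7.11 ± z·1.58 with z = 1.645.
Half-width: 1.645 × 1.58 = 2.599.
7.11 − 2.599 = 4.511; 7.11 + 2.599 = 9.709.

[4.511, 9.709]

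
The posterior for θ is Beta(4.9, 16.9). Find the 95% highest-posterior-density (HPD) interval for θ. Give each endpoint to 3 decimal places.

[0.067, 0.397]

The posterior is unimodal and skewed, so the HPD interval has equal density at both endpoints and is the shortest 95% interval.
Solving f(0.067) = f(0.397) with F(0.397) − F(0.067) = 0.95 gives [0.067, 0.397].
For comparison, the equal-tailed interval is [0.080, 0.417]; the HPD is narrower and shifted toward the mode.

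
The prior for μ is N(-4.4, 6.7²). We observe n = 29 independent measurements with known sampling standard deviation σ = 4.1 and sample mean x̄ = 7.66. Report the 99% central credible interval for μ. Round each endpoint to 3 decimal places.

[5.558, 9.455]

Posterior precision = 1/6.7² + 29/4.1² = 0.0223 + 1.7252 = 1.7474, so posterior SD = 0.7565.
Posterior mean = (-4.4/6.7² + 29·7.66/4.1²) / 1.7474 = 7.5063.
Interval: 7.5063 ± 2.576 × 0.7565 → [5.558, 9.455].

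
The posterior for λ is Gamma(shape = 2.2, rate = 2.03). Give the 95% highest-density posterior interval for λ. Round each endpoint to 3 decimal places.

The posterior is unimodal and skewed, so the HPD interval has equal density at both endpoints and is the shortest 95% interval.
Solving f(0.038) = f(2.513) with F(2.513) − F(0.038) = 0.95 gives [0.038, 2.513].
For comparison, the equal-tailed interval is [0.151, 2.914]; the HPD is narrower and shifted toward the mode.

[0.038, 2.513]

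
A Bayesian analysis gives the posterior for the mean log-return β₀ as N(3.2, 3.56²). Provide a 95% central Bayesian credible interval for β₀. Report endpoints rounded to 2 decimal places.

[-3.78, 10.18]

The posterior is symmetric, so the 95% equal-tailed interval is β₀ = 3.2 ± z·3.56 with z = 1.960.
Half-width: 1.960 × 3.56 = 6.98.
3.2 − 6.98 = -3.78; 3.2 + 6.98 = 10.18.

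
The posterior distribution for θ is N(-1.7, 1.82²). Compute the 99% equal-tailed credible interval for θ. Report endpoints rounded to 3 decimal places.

[-6.388, 2.988]

The posterior is symmetric, so the 99% equal-tailed interval is θ = -1.7 ± z·1.82 with z = 2.576.
Half-width: 2.576 × 1.82 = 4.688.
-1.7 − 4.688 = -6.388; -1.7 + 4.688 = 2.988.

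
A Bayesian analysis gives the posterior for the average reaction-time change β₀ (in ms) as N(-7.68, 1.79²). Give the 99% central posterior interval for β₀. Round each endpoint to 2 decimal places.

The posterior is symmetric, so the 99% equal-tailed interval is β₀ = -7.68 ± z·1.79 with z = 2.576.
Half-width: 2.576 × 1.79 = 4.61.
-7.68 − 4.61 = -12.29; -7.68 + 4.61 = -3.07.

[-12.29, -3.07]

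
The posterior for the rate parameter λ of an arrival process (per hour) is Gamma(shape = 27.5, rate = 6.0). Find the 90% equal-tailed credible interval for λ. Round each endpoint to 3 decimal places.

Posterior: Gamma(shape 27.5, rate 6.0).
Equal-tailed 90% interval: Gamma(27.5, 6.0) quantiles at 0.05 and 0.95.
Posterior mean ≈ 4.583, SD ≈ 0.874; a Normal approximation gives roughly [3.146, 6.021].
Exact: lower = 3.247; upper = 6.109.

[3.247, 6.109]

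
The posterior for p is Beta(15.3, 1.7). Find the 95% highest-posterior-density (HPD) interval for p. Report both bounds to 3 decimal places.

The posterior is unimodal and skewed, so the HPD interval has equal density at both endpoints and is the shortest 95% interval.
Solving f(0.762) = f(0.999) with F(0.999) − F(0.762) = 0.95 gives [0.762, 0.999].
For comparison, the equal-tailed interval is [0.724, 0.990]; the HPD is narrower and shifted toward the mode.

[0.762, 0.999]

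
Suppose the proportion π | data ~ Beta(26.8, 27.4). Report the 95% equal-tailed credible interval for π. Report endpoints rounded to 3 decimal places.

[0.363, 0.626]

Posterior: Beta(26.8, 27.4).
Equal-tailed 95% interval: the 0.025 and 0.975 quantiles of Beta(26.8, 27.4).
Posterior mean ≈ 0.494, SD ≈ 0.067; a Normal approximation gives roughly [0.363, 0.626].
Exact: F⁻¹(0.025) = 0.363; F⁻¹(0.975) = 0.626.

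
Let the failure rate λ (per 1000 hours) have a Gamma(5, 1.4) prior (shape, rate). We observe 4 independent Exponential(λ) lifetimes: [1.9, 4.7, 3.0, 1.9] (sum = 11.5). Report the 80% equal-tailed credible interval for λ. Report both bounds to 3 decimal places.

[0.421, 1.007]

Posterior: Gamma(5+4, 1.4+11.5) = Gamma(9, 12.9) (shape, rate).
Equal-tailed 80% interval: Gamma(9, 12.9) quantiles at 0.1 and 0.9.
Posterior mean ≈ 0.698, SD ≈ 0.233; a Normal approximation gives roughly [0.400, 0.996].
Exact: lower = 0.421; upper = 1.007.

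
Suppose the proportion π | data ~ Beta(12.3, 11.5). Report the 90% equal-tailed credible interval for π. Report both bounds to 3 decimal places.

Posterior: Beta(12.3, 11.5).
Equal-tailed 90% interval: the 0.05 and 0.95 quantiles of Beta(12.3, 11.5).
Posterior mean ≈ 0.517, SD ≈ 0.100; a Normal approximation gives roughly [0.352, 0.682].
Exact: F⁻¹(0.05) = 0.351; F⁻¹(0.95) = 0.681.

[0.351, 0.681]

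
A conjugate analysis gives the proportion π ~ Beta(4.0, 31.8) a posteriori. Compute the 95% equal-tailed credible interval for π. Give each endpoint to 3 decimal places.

Posterior: Beta(4.0, 31.8).
Equal-tailed 95% interval: the 0.025 and 0.975 quantiles of Beta(4.0, 31.8).
Posterior mean ≈ 0.112, SD ≈ 0.052; a Normal approximation gives roughly [0.010, 0.214].
Exact: F⁻¹(0.025) = 0.032; F⁻¹(0.975) = 0.232.

[0.032, 0.232]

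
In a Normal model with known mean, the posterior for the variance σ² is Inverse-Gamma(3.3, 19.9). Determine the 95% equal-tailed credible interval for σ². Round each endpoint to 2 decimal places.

Inverse-Gamma(3.3, 19.9) quantiles: F⁻¹(0.025) and F⁻¹(0.975).
Equivalently, 1/σ² ~ Gamma(3.3, rate = 19.9); invert its 0.975 and 0.025 quantiles.
Posterior mean ≈ 8.65, SD ≈ 7.59; a Normal approximation gives roughly [-6.22, 23.53].
Exact: lower = 2.59; upper = 26.46.

[2.59, 26.46]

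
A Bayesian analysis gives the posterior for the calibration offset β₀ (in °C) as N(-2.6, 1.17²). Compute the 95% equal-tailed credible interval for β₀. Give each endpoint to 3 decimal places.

[-4.893, -0.307]

The posterior is symmetric, so the 95% equal-tailed interval is β₀ = -2.6 ± z·1.17 with z = 1.960.
Half-width: 1.960 × 1.17 = 2.293.
-2.6 − 2.293 = -4.893; -2.6 + 2.293 = -0.307.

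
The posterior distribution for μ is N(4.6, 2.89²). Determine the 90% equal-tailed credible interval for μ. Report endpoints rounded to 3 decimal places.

[-0.154, 9.354]

The posterior is symmetric, so the 90% equal-tailed interval is μ = 4.6 ± z·2.89 with z = 1.645.
Half-width: 1.645 × 2.89 = 4.754.
4.6 − 4.754 = -0.154; 4.6 + 4.754 = 9.354.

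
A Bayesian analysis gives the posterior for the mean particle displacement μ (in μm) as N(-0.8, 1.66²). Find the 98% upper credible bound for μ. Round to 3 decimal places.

2.609

Need U with P(μ ≤ U) = 0.98: U = -0.8 + z_{0.02}·1.66.
z = 2.054; U = -0.8 + 2.054 × 1.66 = 2.609.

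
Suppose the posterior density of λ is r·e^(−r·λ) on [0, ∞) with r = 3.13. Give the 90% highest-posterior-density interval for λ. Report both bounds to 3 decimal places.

The exponential density is strictly decreasing on [0, ∞), so the HPD interval is anchored at 0: [0, q] with P(λ ≤ q) = 0.90.
q = −ln(1 − 0.90) / 3.13 = 2.3026 / 3.13 = 0.736.

[0.000, 0.736]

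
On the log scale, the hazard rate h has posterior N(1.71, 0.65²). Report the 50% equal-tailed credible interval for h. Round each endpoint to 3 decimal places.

[3.566, 8.571]

On the log scale the 50% interval is 1.71 ± 0.674 × 0.65 = [1.2716, 2.1484].
Exponentiate: [e^1.2716, e^2.1484] = [3.566, 8.571].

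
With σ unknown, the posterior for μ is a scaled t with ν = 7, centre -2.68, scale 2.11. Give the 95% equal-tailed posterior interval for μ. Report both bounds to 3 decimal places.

[-7.669, 2.309]

The t_7 distribution is symmetric; the 95% interval is -2.68 ± t·2.11 with t_{0.975,7} = 2.365.
Half-width: 2.365 × 2.11 = 4.989.
-2.68 − 4.989 = -7.669; -2.68 + 4.989 = 2.309.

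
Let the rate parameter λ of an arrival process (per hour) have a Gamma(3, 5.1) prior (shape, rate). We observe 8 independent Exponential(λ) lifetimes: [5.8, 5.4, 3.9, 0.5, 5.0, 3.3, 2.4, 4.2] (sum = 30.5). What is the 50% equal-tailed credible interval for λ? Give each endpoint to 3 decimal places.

[0.242, 0.366]

Posterior: Gamma(3+8, 5.1+30.5) = Gamma(11, 35.6) (shape, rate).
Equal-tailed 50% interval: Gamma(11, 35.6) quantiles at 0.25 and 0.75.
Posterior mean ≈ 0.309, SD ≈ 0.093; a Normal approximation gives roughly [0.246, 0.372].
Exact: lower = 0.242; upper = 0.366.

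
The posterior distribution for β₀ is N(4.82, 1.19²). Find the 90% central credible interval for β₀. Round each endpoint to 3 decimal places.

The posterior is symmetric, so the 90% equal-tailed interval is β₀ = 4.82 ± z·1.19 with z = 1.645.
Half-width: 1.645 × 1.19 = 1.957.
4.82 − 1.957 = 2.863; 4.82 + 1.957 = 6.777.

[2.863, 6.777]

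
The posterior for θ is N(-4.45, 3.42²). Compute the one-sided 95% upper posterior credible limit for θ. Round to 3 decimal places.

Need U with P(θ ≤ U) = 0.95: U = -4.45 + z_{0.05}·3.42.
z = 1.645; U = -4.45 + 1.645 × 3.42 = 1.175.

1.175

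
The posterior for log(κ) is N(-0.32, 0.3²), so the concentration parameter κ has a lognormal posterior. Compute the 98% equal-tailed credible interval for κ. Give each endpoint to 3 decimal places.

[0.361, 1.459]

On the log scale the 98% interval is -0.32 ± 2.326 × 0.3 = [-1.0179, 0.3779].
Exponentiate: [e^-1.0179, e^0.3779] = [0.361, 1.459].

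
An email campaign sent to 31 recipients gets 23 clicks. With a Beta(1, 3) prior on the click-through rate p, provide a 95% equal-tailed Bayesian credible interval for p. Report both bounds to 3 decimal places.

[0.525, 0.826]

Posterior: Beta(1+23, 3+8) = Beta(24, 11).
Equal-tailed 95% interval: the 0.025 and 0.975 quantiles of Beta(24, 11).
Posterior mean ≈ 0.686, SD ≈ 0.077; a Normal approximation gives roughly [0.534, 0.837].
Exact: F⁻¹(0.025) = 0.525; F⁻¹(0.975) = 0.826.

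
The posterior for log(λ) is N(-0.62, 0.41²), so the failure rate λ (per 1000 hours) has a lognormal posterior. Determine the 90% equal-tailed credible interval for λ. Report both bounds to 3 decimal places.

On the log scale the 90% interval is -0.62 ± 1.645 × 0.41 = [-1.2944, 0.0544].
Exponentiate: [e^-1.2944, e^0.0544] = [0.274, 1.056].

[0.274, 1.056]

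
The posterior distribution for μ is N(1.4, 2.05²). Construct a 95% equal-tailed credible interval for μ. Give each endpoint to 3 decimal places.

The posterior is symmetric, so the 95% equal-tailed interval is μ = 1.4 ± z·2.05 with z = 1.960.
Half-width: 1.960 × 2.05 = 4.018.
1.4 − 4.018 = -2.618; 1.4 + 4.018 = 5.418.

[-2.618, 5.418]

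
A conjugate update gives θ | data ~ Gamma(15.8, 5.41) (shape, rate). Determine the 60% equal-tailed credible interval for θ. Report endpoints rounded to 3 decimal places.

[2.291, 3.514]

Posterior: Gamma(shape 15.8, rate 5.41).
Equal-tailed 60% interval: Gamma(15.8, 5.41) quantiles at 0.2 and 0.8.
Posterior mean ≈ 2.921, SD ≈ 0.735; a Normal approximation gives roughly [2.302, 3.539].
Exact: lower = 2.291; upper = 3.514.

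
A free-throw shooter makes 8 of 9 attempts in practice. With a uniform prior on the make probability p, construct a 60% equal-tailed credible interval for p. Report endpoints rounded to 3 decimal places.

[0.729, 0.917]

Posterior: Beta(1+8, 1+1) = Beta(9, 2).
Equal-tailed 60% interval: the 0.2 and 0.8 quantiles of Beta(9, 2).
Posterior mean ≈ 0.818, SD ≈ 0.111; a Normal approximation gives roughly [0.724, 0.912].
Exact: F⁻¹(0.2) = 0.729; F⁻¹(0.8) = 0.917.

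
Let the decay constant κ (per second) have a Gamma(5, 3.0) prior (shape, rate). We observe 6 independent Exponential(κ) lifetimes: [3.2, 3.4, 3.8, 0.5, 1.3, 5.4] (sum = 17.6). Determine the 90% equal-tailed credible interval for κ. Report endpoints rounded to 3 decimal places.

[0.299, 0.823]

Posterior: Gamma(5+6, 3.0+17.6) = Gamma(11, 20.6) (shape, rate).
Equal-tailed 90% interval: Gamma(11, 20.6) quantiles at 0.05 and 0.95.
Posterior mean ≈ 0.534, SD ≈ 0.161; a Normal approximation gives roughly [0.269, 0.799].
Exact: lower = 0.299; upper = 0.823.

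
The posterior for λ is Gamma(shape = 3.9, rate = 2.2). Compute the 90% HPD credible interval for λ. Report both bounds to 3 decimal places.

The posterior is unimodal and skewed, so the HPD interval has equal density at both endpoints and is the shortest 90% interval.
Solving f(0.402) = f(3.092) with F(3.092) − F(0.402) = 0.90 gives [0.402, 3.092].
For comparison, the equal-tailed interval is [0.595, 3.459]; the HPD is narrower and shifted toward the mode.

[0.402, 3.092]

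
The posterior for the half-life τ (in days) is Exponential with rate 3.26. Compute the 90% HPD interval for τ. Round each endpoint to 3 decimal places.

The exponential density is strictly decreasing on [0, ∞), so the HPD interval is anchored at 0: [0, q] with P(τ ≤ q) = 0.90.
q = −ln(1 − 0.90) / 3.26 = 2.3026 / 3.26 = 0.706.

[0.000, 0.706]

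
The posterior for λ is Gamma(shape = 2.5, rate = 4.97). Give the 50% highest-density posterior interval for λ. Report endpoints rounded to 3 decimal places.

The posterior is unimodal and skewed, so the HPD interval has equal density at both endpoints and is the shortest 50% interval.
Solving f(0.159) = f(0.513) with F(0.513) − F(0.159) = 0.50 gives [0.159, 0.513].
For comparison, the equal-tailed interval is [0.269, 0.667]; the HPD is narrower and shifted toward the mode.

[0.159, 0.513]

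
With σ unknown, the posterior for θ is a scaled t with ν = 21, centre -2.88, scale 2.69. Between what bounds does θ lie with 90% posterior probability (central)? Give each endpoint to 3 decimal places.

The t_21 distribution is symmetric; the 90% interval is -2.88 ± t·2.69 with t_{0.95,21} = 1.721.
Half-width: 1.721 × 2.69 = 4.629.
-2.88 − 4.629 = -7.509; -2.88 + 4.629 = 1.749.

[-7.509, 1.749]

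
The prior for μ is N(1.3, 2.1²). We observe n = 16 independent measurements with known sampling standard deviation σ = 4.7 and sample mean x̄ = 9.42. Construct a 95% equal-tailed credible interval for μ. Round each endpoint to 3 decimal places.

Posterior precision = 1/2.1² + 16/4.7² = 0.2268 + 0.7243 = 0.9511, so posterior SD = 1.0254.
Posterior mean = (1.3/2.1² + 16·9.42/4.7²) / 0.9511 = 7.4840.
Interval: 7.4840 ± 1.960 × 1.0254 → [5.474, 9.494].

[5.474, 9.494]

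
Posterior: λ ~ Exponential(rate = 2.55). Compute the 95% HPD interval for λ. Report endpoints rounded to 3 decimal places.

[0.000, 1.175]

The exponential density is strictly decreasing on [0, ∞), so the HPD interval is anchored at 0: [0, q] with P(λ ≤ q) = 0.95.
q = −ln(1 − 0.95) / 2.55 = 2.9957 / 2.55 = 1.175.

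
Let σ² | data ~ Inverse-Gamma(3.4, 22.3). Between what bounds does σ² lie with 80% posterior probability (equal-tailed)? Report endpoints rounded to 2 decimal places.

[3.80, 16.49]

Inverse-Gamma(3.4, 22.3) quantiles: F⁻¹(0.1) and F⁻¹(0.9).
Equivalently, 1/σ² ~ Gamma(3.4, rate = 22.3); invert its 0.9 and 0.1 quantiles.
Posterior mean ≈ 9.29, SD ≈ 7.85; a Normal approximation gives roughly [-0.77, 19.36].
Exact: lower = 3.80; upper = 16.49.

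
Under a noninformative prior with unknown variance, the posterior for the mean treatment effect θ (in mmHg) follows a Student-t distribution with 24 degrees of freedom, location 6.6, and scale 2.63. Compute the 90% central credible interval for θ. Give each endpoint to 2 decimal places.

[2.10, 11.10]

The t_24 distribution is symmetric; the 90% interval is 6.6 ± t·2.63 with t_{0.95,24} = 1.711.
Half-width: 1.711 × 2.63 = 4.50.
6.6 − 4.50 = 2.10; 6.6 + 4.50 = 11.10.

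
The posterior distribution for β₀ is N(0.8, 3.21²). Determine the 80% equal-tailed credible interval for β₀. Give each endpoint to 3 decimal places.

The posterior is symmetric, so the 80% equal-tailed interval is β₀ = 0.8 ± z·3.21 with z = 1.282.
Half-width: 1.282 × 3.21 = 4.114.
0.8 − 4.114 = -3.314; 0.8 + 4.114 = 4.914.

[-3.314, 4.914]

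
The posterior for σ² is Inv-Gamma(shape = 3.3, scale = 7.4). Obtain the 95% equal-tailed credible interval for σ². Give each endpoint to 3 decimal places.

[0.961, 9.841]

Inverse-Gamma(3.3, 7.4) quantiles: F⁻¹(0.025) and F⁻¹(0.975).
Equivalently, 1/σ² ~ Gamma(3.3, rate = 7.4); invert its 0.975 and 0.025 quantiles.
Posterior mean ≈ 3.217, SD ≈ 2.822; a Normal approximation gives roughly [-2.313, 8.748].
Exact: lower = 0.961; upper = 9.841.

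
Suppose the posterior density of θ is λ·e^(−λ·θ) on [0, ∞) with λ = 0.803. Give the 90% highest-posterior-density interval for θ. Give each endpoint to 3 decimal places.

The exponential density is strictly decreasing on [0, ∞), so the HPD interval is anchored at 0: [0, q] with P(θ ≤ q) = 0.90.
q = −ln(1 − 0.90) / 0.803 = 2.3026 / 0.803 = 2.867.

[0.000, 2.867]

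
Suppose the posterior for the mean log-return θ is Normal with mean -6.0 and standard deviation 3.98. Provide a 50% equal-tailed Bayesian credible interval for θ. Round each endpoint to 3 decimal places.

The posterior is symmetric, so the 50% equal-tailed interval is θ = -6.0 ± z·3.98 with z = 0.674.
Half-width: 0.674 × 3.98 = 2.684.
-6.0 − 2.684 = -8.684; -6.0 + 2.684 = -3.316.

[-8.684, -3.316]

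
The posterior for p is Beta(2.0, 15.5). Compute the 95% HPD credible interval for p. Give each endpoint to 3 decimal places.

[0.004, 0.259]

The posterior is unimodal and skewed, so the HPD interval has equal density at both endpoints and is the shortest 95% interval.
Solving f(0.004) = f(0.259) with F(0.259) − F(0.004) = 0.95 gives [0.004, 0.259].
For comparison, the equal-tailed interval is [0.015, 0.294]; the HPD is narrower and shifted toward the mode.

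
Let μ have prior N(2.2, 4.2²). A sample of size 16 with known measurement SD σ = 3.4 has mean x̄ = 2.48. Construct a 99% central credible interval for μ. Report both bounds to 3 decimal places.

[0.323, 4.615]

Posterior precision = 1/4.2² + 16/3.4² = 0.0567 + 1.3841 = 1.4408, so posterior SD = 0.8331.
Posterior mean = (2.2/4.2² + 16·2.48/3.4²) / 1.4408 = 2.4690.
Interval: 2.4690 ± 2.576 × 0.8331 → [0.323, 4.615].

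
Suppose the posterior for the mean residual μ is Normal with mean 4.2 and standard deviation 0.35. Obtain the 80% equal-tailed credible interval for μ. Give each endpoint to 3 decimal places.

[3.751, 4.649]

The posterior is symmetric, so the 80% equal-tailed interval is μ = 4.2 ± z·0.35 with z = 1.282.
Half-width: 1.282 × 0.35 = 0.449.
4.2 − 0.449 = 3.751; 4.2 + 0.449 = 4.649.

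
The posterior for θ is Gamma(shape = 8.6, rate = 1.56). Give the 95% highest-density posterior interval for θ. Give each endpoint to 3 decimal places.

The posterior is unimodal and skewed, so the HPD interval has equal density at both endpoints and is the shortest 95% interval.
Solving f(2.154) = f(9.257) with F(9.257) − F(2.154) = 0.95 gives [2.154, 9.257].
For comparison, the equal-tailed interval is [2.467, 9.762]; the HPD is narrower and shifted toward the mode.

[2.154, 9.257]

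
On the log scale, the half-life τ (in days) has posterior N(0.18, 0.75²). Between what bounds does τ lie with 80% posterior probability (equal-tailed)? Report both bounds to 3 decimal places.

[0.458, 3.130]

On the log scale the 80% interval is 0.18 ± 1.282 × 0.75 = [-0.7812, 1.1412].
Exponentiate: [e^-0.7812, e^1.1412] = [0.458, 3.130].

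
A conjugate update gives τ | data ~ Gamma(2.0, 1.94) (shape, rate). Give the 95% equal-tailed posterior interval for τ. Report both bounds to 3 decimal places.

[0.125, 2.872]

Posterior: Gamma(shape 2.0, rate 1.94).
Equal-tailed 95% interval: Gamma(2.0, 1.94) quantiles at 0.025 and 0.975.
Posterior mean ≈ 1.031, SD ≈ 0.729; a Normal approximation gives roughly [-0.398, 2.460].
Exact: lower = 0.125; upper = 2.872.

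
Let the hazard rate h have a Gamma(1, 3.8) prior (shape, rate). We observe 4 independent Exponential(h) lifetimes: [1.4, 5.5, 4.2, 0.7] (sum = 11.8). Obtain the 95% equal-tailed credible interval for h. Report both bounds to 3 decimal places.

Posterior: Gamma(1+4, 3.8+11.8) = Gamma(5, 15.6) (shape, rate).
Equal-tailed 95% interval: Gamma(5, 15.6) quantiles at 0.025 and 0.975.
Posterior mean ≈ 0.321, SD ≈ 0.143; a Normal approximation gives roughly [0.040, 0.601].
Exact: lower = 0.104; upper = 0.657.

[0.104, 0.657]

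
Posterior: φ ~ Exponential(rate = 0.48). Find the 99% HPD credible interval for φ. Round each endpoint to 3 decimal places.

The exponential density is strictly decreasing on [0, ∞), so the HPD interval is anchored at 0: [0, q] with P(φ ≤ q) = 0.99.
q = −ln(1 − 0.99) / 0.48 = 4.6052 / 0.48 = 9.594.

[0.000, 9.594]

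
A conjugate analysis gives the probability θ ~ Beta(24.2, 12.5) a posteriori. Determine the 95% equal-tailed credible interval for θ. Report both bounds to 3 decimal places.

Posterior: Beta(24.2, 12.5).
Equal-tailed 95% interval: the 0.025 and 0.975 quantiles of Beta(24.2, 12.5).
Posterior mean ≈ 0.659, SD ≈ 0.077; a Normal approximation gives roughly [0.508, 0.811].
Exact: F⁻¹(0.025) = 0.501; F⁻¹(0.975) = 0.801.

[0.501, 0.801]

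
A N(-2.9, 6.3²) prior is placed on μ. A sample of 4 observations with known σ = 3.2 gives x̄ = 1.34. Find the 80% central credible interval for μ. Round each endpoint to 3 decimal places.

[-0.904, 3.070]

Posterior precision = 1/6.3² + 4/3.2² = 0.0252 + 0.3906 = 0.4158, so posterior SD = 1.5508.
Posterior mean = (-2.9/6.3² + 4·1.34/3.2²) / 0.4158 = 1.0831.
Interval: 1.0831 ± 1.282 × 1.5508 → [-0.904, 3.070].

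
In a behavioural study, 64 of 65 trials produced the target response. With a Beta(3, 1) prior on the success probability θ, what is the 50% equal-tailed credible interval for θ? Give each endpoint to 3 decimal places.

[0.961, 0.986]

Posterior: Beta(3+64, 1+1) = Beta(67, 2).
Equal-tailed 50% interval: the 0.25 and 0.75 quantiles of Beta(67, 2).
Posterior mean ≈ 0.971, SD ≈ 0.020; a Normal approximation gives roughly [0.957, 0.985].
Exact: F⁻¹(0.25) = 0.961; F⁻¹(0.75) = 0.986.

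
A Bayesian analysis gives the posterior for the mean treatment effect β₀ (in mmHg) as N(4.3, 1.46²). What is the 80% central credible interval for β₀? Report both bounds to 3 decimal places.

The posterior is symmetric, so the 80% equal-tailed interval is β₀ = 4.3 ± z·1.46 with z = 1.282.
Half-width: 1.282 × 1.46 = 1.871.
4.3 − 1.871 = 2.429; 4.3 + 1.871 = 6.171.

[2.429, 6.171]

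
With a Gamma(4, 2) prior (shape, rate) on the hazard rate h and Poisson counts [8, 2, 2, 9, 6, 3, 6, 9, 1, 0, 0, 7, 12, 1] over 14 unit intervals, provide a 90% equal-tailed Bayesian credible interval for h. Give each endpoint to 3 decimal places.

Posterior: Gamma(4+66, 2+14) = Gamma(70, 16) (shape, rate).
Equal-tailed 90% interval: Gamma(70, 16) quantiles at 0.05 and 0.95.
Posterior mean ≈ 4.375, SD ≈ 0.523; a Normal approximation gives roughly [3.515, 5.235].
Exact: lower = 3.552; upper = 5.269.

[3.552, 5.269]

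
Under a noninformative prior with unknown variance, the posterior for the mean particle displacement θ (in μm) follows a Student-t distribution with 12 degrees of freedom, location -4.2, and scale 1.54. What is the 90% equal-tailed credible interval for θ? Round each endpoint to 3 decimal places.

[-6.945, -1.455]

The t_12 distribution is symmetric; the 90% interval is -4.2 ± t·1.54 with t_{0.95,12} = 1.782.
Half-width: 1.782 × 1.54 = 2.745.
-4.2 − 2.745 = -6.945; -4.2 + 2.745 = -1.455.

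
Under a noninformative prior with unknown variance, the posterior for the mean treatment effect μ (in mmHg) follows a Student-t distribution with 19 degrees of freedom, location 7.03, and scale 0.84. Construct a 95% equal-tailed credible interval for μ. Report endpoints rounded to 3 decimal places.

[5.272, 8.788]

The t_19 distribution is symmetric; the 95% interval is 7.03 ± t·0.84 with t_{0.975,19} = 2.093.
Half-width: 2.093 × 0.84 = 1.758.
7.03 − 1.758 = 5.272; 7.03 + 1.758 = 8.788.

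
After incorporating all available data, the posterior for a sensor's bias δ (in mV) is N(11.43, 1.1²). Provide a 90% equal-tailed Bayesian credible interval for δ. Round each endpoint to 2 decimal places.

[9.62, 13.24]

The posterior is symmetric, so the 90% equal-tailed interval is δ = 11.43 ± z·1.1 with z = 1.645.
Half-width: 1.645 × 1.1 = 1.81.
11.43 − 1.81 = 9.62; 11.43 + 1.81 = 13.24.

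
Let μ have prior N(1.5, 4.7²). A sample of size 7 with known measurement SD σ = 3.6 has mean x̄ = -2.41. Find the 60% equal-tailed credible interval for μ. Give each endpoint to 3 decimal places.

Posterior precision = 1/4.7² + 7/3.6² = 0.0453 + 0.5401 = 0.5854, so posterior SD = 1.3070.
Posterior mean = (1.5/4.7² + 7·-2.41/3.6²) / 0.5854 = -2.1076.
Interval: -2.1076 ± 0.842 × 1.3070 → [-3.208, -1.008].

[-3.208, -1.008]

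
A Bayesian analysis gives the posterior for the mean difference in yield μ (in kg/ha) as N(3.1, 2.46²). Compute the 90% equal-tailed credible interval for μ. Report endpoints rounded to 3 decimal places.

The posterior is symmetric, so the 90% equal-tailed interval is μ = 3.1 ± z·2.46 with z = 1.645.
Half-width: 1.645 × 2.46 = 4.046.
3.1 − 4.046 = -0.946; 3.1 + 4.046 = 7.146.

[-0.946, 7.146]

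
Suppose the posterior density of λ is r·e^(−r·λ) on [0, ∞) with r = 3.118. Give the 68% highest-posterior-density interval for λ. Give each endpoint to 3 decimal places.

The exponential density is strictly decreasing on [0, ∞), so the HPD interval is anchored at 0: [0, q] with P(λ ≤ q) = 0.68.
q = −ln(1 − 0.68) / 3.118 = 1.1394 / 3.118 = 0.365.

[0.000, 0.365]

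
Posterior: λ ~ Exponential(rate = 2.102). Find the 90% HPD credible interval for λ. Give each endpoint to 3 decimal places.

[0.000, 1.095]

The exponential density is strictly decreasing on [0, ∞), so the HPD interval is anchored at 0: [0, q] with P(λ ≤ q) = 0.90.
q = −ln(1 − 0.90) / 2.102 = 2.3026 / 2.102 = 1.095.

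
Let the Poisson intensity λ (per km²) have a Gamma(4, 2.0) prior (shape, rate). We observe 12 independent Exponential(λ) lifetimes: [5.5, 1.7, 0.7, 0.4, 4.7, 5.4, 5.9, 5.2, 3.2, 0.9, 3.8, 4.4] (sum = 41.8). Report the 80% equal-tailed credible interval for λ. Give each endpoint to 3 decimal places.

Posterior: Gamma(4+12, 2.0+41.8) = Gamma(16, 43.8) (shape, rate).
Equal-tailed 80% interval: Gamma(16, 43.8) quantiles at 0.1 and 0.9.
Posterior mean ≈ 0.365, SD ≈ 0.091; a Normal approximation gives roughly [0.248, 0.482].
Exact: lower = 0.254; upper = 0.486.

[0.254, 0.486]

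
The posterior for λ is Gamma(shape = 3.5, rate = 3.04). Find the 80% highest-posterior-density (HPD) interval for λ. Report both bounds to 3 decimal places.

The posterior is unimodal and skewed, so the HPD interval has equal density at both endpoints and is the shortest 80% interval.
Solving f(0.311) = f(1.715) with F(1.715) − F(0.311) = 0.80 gives [0.311, 1.715].
For comparison, the equal-tailed interval is [0.466, 1.976]; the HPD is narrower and shifted toward the mode.

[0.311, 1.715]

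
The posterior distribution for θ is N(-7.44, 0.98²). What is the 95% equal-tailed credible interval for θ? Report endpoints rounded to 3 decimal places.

The posterior is symmetric, so the 95% equal-tailed interval is θ = -7.44 ± z·0.98 with z = 1.960.
Half-width: 1.960 × 0.98 = 1.921.
-7.44 − 1.921 = -9.361; -7.44 + 1.921 = -5.519.

[-9.361, -5.519]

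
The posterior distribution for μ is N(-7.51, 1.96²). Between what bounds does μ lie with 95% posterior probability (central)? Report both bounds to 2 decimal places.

The posterior is symmetric, so the 95% equal-tailed interval is μ = -7.51 ± z·1.96 with z = 1.960.
Half-width: 1.960 × 1.96 = 3.84.
-7.51 − 3.84 = -11.35; -7.51 + 3.84 = -3.67.

[-11.35, -3.67]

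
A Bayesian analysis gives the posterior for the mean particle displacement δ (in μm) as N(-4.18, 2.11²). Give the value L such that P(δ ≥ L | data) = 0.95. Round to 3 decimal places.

Need L with P(δ ≥ L) = 0.95: L = -4.18 − z_{0.05}·2.11.
z = 1.645; L = -4.18 − 1.645 × 2.11 = -7.651.

-7.651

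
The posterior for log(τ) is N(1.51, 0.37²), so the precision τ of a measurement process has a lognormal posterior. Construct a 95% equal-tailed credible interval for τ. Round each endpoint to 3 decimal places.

On the log scale the 95% interval is 1.51 ± 1.960 × 0.37 = [0.7848, 2.2352].
Exponentiate: [e^0.7848, e^2.2352] = [2.192, 9.348].

[2.192, 9.348]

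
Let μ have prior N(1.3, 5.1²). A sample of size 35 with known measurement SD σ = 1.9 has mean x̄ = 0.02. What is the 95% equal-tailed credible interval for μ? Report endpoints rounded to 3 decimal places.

[-0.603, 0.653]

Posterior precision = 1/5.1² + 35/1.9² = 0.0384 + 9.6953 = 9.7337, so posterior SD = 0.3205.
Posterior mean = (1.3/5.1² + 35·0.02/1.9²) / 9.7337 = 0.0251.
Interval: 0.0251 ± 1.960 × 0.3205 → [-0.603, 0.653].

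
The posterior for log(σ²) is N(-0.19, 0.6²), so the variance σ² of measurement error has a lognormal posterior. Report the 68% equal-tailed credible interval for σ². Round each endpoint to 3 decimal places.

On the log scale the 68% interval is -0.19 ± 0.994 × 0.6 = [-0.7867, 0.4067].
Exponentiate: [e^-0.7867, e^0.4067] = [0.455, 1.502].

[0.455, 1.502]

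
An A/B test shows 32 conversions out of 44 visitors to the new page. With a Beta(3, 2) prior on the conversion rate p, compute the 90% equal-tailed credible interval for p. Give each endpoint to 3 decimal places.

Posterior: Beta(3+32, 2+12) = Beta(35, 14).
Equal-tailed 90% interval: the 0.05 and 0.95 quantiles of Beta(35, 14).
Posterior mean ≈ 0.714, SD ≈ 0.064; a Normal approximation gives roughly [0.609, 0.819].
Exact: F⁻¹(0.05) = 0.604; F⁻¹(0.95) = 0.814.

[0.604, 0.814]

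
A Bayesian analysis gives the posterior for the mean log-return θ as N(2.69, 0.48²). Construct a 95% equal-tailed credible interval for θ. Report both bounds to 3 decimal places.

[1.749, 3.631]

The posterior is symmetric, so the 95% equal-tailed interval is θ = 2.69 ± z·0.48 with z = 1.960.
Half-width: 1.960 × 0.48 = 0.941.
2.69 − 0.941 = 1.749; 2.69 + 0.941 = 3.631.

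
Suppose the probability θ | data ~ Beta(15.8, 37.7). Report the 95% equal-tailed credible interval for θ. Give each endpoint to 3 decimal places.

[0.182, 0.423]

Posterior: Beta(15.8, 37.7).
Equal-tailed 95% interval: the 0.025 and 0.975 quantiles of Beta(15.8, 37.7).
Posterior mean ≈ 0.295, SD ≈ 0.062; a Normal approximation gives roughly [0.174, 0.416].
Exact: F⁻¹(0.025) = 0.182; F⁻¹(0.975) = 0.423.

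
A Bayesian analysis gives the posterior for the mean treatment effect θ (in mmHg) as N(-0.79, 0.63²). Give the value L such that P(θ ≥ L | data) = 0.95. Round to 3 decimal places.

Need L with P(θ ≥ L) = 0.95: L = -0.79 − z_{0.05}·0.63.
z = 1.645; L = -0.79 − 1.645 × 0.63 = -1.826.

-1.826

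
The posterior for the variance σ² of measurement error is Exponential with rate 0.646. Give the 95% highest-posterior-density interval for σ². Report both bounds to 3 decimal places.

[0.000, 4.637]

The exponential density is strictly decreasing on [0, ∞), so the HPD interval is anchored at 0: [0, q] with P(σ² ≤ q) = 0.95.
q = −ln(1 − 0.95) / 0.646 = 2.9957 / 0.646 = 4.637.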